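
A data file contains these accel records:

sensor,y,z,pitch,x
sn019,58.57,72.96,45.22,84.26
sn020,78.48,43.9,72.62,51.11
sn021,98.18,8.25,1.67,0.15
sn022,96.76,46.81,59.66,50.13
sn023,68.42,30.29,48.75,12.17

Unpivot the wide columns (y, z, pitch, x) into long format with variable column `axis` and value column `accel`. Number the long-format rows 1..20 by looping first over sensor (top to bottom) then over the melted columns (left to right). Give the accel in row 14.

46.81

20 rows total (5 × 4). Row 14: index ⌊(14-1)/4⌋ = 3 into sensor → sn022; (14-1) mod 4 = 1 into the melted columns → z.
So row 14 is (sn022, z, 46.81); accel = 46.81.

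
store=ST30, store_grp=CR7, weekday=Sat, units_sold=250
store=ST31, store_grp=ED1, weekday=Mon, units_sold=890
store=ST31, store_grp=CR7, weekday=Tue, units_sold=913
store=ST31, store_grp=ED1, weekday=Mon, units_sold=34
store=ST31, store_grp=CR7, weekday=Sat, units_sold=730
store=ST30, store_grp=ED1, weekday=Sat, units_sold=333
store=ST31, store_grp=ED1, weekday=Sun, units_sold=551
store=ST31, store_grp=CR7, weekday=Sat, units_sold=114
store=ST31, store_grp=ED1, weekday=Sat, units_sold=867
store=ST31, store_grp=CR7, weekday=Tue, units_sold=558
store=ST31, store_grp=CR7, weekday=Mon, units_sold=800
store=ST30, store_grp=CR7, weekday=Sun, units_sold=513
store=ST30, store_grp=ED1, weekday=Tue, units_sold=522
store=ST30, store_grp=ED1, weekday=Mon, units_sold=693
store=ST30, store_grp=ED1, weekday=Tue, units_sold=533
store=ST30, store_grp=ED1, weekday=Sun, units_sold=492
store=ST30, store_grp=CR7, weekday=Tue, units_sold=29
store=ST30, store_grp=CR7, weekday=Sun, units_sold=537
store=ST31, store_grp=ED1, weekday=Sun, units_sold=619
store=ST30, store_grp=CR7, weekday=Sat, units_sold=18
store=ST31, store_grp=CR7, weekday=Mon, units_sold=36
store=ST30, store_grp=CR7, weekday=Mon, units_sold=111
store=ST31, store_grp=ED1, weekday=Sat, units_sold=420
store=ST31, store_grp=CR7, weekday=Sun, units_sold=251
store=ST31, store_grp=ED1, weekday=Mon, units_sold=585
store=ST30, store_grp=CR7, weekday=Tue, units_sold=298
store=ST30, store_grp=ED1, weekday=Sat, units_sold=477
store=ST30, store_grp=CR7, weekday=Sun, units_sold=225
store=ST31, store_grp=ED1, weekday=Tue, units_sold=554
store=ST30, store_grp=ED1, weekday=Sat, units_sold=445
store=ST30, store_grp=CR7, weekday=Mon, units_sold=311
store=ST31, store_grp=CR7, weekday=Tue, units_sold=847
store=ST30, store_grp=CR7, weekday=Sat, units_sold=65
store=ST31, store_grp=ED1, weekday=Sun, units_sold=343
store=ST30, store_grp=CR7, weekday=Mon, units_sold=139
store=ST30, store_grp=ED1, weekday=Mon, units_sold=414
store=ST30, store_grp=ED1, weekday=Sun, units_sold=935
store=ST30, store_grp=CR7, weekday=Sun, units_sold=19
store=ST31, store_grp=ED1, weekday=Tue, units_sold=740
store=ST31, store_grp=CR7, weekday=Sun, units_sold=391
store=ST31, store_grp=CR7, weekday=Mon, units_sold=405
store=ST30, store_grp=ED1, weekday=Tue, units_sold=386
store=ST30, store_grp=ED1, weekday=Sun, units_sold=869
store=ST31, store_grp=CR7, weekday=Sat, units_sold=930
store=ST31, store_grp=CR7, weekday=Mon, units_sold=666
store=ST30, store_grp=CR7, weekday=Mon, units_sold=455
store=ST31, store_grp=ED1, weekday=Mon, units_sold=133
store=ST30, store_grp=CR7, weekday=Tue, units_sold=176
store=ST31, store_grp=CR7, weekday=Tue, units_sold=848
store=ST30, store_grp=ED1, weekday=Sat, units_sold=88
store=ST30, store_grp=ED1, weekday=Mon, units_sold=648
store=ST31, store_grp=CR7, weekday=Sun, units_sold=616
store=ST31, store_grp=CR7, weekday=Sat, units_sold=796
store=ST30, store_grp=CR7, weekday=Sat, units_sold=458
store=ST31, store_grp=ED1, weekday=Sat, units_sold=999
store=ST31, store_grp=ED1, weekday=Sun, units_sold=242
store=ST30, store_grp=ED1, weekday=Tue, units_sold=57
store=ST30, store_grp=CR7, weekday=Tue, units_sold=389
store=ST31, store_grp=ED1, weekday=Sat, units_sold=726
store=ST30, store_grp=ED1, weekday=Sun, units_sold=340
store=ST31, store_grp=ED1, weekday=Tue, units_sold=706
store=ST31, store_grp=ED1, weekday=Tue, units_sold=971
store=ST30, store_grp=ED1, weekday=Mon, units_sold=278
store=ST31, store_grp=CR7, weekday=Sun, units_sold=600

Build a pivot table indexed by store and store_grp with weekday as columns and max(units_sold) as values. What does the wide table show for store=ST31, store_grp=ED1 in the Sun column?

619

Rows with store=ST31, store_grp=ED1 and weekday=Sun: units_sold values are 551, 619, 343, 242.
max(551, 619, 343, 242) = 619.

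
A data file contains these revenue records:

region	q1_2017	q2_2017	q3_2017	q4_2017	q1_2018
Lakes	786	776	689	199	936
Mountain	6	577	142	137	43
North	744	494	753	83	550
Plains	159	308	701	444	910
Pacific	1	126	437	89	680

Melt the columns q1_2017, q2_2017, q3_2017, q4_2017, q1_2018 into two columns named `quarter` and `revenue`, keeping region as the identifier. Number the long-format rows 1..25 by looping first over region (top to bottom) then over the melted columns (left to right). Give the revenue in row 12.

494

25 rows total (5 × 5). Row 12: index ⌊(12-1)/5⌋ = 2 into region → North; (12-1) mod 5 = 1 into the melted columns → q2_2017.
So row 12 is (North, q2_2017, 494); revenue = 494.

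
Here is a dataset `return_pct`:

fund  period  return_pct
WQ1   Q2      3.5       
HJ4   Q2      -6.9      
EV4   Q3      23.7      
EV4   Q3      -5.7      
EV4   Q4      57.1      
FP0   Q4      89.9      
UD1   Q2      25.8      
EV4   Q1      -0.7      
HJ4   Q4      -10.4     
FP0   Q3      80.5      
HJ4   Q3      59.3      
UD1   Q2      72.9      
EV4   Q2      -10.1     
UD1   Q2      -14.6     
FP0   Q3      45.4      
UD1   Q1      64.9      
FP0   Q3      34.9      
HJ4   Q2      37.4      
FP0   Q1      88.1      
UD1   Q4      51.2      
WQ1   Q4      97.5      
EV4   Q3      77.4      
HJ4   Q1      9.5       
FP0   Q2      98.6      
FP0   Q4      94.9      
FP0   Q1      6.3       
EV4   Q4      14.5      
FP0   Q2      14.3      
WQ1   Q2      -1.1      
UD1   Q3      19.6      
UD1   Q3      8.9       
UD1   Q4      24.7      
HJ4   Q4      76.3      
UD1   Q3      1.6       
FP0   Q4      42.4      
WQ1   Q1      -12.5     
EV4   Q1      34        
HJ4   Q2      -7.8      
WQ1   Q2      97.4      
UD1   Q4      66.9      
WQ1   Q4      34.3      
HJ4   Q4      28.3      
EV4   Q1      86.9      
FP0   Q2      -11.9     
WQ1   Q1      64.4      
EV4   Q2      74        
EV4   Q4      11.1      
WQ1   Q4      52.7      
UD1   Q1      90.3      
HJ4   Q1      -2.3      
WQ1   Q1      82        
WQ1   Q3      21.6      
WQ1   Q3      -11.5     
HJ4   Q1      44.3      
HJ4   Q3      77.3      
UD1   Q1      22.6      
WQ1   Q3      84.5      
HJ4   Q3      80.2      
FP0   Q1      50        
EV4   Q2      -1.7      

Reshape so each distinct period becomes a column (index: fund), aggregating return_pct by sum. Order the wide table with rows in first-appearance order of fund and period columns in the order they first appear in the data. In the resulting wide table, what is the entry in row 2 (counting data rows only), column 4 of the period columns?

With rows in first-appearance order of fund, row 2 is fund=HJ4. period columns in first-appearance order: Q2, Q3, Q4, Q1; column 4 is Q1.
Long rows with fund=HJ4, period=Q1: 9.5 + -2.3 + 44.3 = 51.5.

51.5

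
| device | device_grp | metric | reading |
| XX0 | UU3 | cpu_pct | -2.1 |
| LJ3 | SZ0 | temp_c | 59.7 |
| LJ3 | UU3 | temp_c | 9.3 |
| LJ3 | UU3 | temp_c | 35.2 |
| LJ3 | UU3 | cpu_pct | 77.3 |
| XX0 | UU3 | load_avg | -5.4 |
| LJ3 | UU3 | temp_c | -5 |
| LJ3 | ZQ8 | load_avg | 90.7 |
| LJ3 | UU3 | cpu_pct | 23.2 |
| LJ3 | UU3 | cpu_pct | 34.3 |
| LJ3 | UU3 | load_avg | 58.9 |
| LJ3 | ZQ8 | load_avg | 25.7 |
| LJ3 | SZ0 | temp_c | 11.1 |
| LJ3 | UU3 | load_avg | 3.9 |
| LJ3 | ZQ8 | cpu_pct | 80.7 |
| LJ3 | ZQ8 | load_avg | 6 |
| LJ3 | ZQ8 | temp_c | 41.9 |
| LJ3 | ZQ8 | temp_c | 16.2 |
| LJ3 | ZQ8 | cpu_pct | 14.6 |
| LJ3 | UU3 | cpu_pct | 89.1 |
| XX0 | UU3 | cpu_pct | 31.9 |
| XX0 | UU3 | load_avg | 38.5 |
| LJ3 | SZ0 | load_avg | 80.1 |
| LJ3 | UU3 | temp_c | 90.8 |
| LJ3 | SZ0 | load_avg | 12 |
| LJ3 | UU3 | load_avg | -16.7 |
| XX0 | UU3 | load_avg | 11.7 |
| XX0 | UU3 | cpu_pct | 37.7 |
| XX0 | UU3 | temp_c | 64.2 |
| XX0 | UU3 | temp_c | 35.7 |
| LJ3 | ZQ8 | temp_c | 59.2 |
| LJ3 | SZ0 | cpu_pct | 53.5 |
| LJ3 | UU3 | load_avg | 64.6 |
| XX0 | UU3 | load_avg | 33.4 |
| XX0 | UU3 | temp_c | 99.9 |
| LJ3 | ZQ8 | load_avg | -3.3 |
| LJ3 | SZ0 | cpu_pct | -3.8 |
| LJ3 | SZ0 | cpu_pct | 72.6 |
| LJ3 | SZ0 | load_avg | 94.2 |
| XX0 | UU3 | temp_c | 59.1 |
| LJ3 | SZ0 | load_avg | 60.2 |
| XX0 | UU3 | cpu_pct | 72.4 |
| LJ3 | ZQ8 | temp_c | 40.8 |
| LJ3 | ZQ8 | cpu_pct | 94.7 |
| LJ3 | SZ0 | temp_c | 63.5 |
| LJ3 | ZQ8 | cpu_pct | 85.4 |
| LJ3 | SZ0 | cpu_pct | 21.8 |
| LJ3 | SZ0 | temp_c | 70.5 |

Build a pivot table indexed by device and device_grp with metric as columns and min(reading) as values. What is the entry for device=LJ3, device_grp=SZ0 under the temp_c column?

Rows with device=LJ3, device_grp=SZ0 and metric=temp_c: reading values are 59.7, 11.1, 63.5, 70.5.
min(59.7, 11.1, 63.5, 70.5) = 11.1.

11.1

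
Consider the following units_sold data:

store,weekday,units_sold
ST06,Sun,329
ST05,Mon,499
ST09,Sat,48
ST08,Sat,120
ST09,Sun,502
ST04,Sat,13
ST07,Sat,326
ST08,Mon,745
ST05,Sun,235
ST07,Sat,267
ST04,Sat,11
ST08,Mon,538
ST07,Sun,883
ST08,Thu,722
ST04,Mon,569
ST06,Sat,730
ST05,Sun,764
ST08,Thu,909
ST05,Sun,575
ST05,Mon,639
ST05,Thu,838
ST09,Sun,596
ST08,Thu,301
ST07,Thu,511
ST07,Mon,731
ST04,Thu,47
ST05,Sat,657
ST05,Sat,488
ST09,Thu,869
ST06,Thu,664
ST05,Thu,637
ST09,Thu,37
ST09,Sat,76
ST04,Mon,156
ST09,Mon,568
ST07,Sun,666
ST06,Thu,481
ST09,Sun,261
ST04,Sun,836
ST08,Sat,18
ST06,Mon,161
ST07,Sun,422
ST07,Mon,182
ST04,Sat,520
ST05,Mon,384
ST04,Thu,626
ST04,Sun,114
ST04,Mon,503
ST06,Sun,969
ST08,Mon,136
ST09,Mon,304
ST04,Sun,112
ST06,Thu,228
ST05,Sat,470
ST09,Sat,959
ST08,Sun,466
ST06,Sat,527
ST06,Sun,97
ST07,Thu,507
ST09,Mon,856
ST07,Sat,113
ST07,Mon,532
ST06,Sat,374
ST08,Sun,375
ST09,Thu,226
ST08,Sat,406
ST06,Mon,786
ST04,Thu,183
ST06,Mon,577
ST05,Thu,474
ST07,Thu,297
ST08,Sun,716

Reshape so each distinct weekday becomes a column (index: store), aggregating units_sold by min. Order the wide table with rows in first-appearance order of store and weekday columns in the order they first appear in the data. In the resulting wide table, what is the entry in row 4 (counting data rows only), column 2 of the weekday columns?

136

With rows in first-appearance order of store, row 4 is store=ST08. weekday columns in first-appearance order: Sun, Mon, Sat, Thu; column 2 is Mon.
Long rows with store=ST08, weekday=Mon: min(745, 538, 136) = 136.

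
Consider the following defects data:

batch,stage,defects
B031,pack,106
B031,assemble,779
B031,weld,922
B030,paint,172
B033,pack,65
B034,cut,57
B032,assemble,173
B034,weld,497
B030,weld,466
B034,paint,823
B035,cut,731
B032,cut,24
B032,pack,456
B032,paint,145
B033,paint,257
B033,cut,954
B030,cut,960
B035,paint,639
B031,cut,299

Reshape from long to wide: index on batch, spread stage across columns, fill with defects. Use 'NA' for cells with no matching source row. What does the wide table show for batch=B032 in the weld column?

No long-format row has batch=B032 and stage=weld, so the cell is NA.

NA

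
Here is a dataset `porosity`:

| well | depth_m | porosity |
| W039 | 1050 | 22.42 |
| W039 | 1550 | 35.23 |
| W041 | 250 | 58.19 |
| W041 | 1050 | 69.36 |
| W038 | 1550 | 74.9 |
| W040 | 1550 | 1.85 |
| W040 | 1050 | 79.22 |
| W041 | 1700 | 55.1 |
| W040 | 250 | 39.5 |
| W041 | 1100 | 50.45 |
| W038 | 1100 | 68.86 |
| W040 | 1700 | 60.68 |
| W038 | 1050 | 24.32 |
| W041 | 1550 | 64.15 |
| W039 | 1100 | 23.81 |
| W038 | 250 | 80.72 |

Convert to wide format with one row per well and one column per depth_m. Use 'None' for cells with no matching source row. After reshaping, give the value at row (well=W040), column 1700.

The long row with well=W040, depth_m=1700 has porosity=60.68.

60.68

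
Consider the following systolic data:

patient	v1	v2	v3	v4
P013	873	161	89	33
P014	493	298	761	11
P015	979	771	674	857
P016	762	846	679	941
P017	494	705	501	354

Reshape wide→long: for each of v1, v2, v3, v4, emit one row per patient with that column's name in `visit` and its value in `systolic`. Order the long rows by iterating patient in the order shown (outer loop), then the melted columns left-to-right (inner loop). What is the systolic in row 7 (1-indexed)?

761

20 rows total (5 × 4). Row 7: index ⌊(7-1)/4⌋ = 1 into patient → P014; (7-1) mod 4 = 2 into the melted columns → v3.
So row 7 is (P014, v3, 761); systolic = 761.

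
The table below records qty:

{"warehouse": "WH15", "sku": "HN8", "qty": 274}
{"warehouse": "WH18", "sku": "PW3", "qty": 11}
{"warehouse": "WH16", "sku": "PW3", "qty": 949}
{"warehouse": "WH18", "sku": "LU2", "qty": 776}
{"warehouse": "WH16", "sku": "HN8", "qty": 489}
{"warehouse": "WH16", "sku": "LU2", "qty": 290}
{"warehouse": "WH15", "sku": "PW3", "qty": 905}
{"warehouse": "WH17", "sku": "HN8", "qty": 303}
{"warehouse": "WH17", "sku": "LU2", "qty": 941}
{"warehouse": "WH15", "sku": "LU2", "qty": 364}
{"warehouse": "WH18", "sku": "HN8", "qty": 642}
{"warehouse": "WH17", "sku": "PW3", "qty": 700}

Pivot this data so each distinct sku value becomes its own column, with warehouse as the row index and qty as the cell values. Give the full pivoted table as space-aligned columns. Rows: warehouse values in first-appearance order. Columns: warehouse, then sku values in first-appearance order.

warehouse  HN8  PW3  LU2
WH15       274  905  364
WH18       642  11   776
WH16       489  949  290
WH17       303  700  941

Columns: warehouse plus the 3 distinct sku values (HN8, PW3, LU2).
For example, row WH15 column HN8 takes qty=274 from the long row (WH15, HN8).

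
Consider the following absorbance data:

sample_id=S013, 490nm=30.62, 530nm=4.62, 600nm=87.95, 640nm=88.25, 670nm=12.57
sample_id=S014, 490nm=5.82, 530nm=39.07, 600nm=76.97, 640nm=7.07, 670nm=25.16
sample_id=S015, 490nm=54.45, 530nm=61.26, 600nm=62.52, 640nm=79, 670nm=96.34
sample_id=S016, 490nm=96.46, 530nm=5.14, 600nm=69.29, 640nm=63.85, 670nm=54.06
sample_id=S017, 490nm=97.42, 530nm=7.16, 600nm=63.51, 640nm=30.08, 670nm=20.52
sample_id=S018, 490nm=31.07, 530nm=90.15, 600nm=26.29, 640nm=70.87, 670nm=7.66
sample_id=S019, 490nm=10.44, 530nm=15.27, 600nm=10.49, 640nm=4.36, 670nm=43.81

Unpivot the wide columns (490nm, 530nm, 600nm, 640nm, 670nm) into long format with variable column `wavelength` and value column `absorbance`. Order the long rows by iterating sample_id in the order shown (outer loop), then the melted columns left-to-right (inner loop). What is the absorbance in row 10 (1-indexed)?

35 rows total (7 × 5). Row 10: index ⌊(10-1)/5⌋ = 1 into sample_id → S014; (10-1) mod 5 = 4 into the melted columns → 670nm.
So row 10 is (S014, 670nm, 25.16); absorbance = 25.16.

25.16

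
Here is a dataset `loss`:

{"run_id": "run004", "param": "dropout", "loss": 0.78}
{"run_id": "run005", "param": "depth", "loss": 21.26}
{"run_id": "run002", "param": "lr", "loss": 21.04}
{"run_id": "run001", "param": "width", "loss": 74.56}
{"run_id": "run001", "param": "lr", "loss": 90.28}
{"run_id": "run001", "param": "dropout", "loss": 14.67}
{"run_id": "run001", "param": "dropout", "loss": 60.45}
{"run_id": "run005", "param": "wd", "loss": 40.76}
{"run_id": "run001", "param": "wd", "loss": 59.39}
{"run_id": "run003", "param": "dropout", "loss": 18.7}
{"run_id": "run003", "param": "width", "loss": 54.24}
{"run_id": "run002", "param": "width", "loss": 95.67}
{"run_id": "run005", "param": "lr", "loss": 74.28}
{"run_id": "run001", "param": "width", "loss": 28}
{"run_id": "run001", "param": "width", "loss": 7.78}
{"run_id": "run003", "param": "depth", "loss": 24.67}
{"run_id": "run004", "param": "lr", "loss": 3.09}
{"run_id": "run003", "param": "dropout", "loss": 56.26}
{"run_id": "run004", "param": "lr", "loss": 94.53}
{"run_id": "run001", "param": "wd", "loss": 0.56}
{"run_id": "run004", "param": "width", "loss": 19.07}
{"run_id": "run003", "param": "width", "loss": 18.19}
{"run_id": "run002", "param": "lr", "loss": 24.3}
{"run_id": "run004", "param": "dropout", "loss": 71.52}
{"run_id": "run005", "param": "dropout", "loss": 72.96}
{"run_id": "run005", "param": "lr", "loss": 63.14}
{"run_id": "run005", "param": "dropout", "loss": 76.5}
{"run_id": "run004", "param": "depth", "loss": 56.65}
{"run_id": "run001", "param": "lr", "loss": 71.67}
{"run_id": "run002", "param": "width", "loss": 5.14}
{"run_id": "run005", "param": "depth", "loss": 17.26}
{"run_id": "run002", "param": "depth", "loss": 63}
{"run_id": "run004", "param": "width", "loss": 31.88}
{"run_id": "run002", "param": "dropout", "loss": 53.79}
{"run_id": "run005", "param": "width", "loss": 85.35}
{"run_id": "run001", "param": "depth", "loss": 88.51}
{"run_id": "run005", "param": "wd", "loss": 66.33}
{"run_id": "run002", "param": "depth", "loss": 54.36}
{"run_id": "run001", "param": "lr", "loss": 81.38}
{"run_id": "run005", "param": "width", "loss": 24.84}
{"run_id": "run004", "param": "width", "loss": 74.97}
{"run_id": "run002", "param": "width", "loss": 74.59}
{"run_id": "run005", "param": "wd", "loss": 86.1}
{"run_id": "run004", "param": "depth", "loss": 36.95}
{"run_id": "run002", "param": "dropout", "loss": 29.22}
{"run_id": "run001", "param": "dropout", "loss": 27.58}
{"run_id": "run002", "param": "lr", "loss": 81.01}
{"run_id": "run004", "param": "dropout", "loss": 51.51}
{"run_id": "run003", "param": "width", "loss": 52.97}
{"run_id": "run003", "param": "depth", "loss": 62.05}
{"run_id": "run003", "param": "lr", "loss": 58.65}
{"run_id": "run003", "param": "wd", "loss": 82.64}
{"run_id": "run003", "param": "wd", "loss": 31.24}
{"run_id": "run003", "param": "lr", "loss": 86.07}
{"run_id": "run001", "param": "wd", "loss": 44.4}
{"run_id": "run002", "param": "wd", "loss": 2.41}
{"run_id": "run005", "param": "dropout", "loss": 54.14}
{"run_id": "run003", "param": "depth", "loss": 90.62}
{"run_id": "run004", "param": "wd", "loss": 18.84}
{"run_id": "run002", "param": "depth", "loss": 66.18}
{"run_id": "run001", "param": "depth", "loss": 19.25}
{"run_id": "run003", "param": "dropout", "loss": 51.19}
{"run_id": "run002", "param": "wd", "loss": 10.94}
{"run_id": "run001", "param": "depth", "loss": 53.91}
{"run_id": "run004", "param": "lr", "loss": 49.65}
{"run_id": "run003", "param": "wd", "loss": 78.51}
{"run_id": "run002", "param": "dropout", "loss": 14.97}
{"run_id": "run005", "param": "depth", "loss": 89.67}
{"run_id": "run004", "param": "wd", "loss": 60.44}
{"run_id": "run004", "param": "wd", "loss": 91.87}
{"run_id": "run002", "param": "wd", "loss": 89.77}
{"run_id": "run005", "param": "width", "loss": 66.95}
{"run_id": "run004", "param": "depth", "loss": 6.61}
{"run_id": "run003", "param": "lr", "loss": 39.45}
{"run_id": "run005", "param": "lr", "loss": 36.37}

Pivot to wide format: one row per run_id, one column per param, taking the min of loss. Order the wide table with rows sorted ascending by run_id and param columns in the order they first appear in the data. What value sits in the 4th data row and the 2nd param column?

With rows sorted ascending by run_id, row 4 is run_id=run004. param columns in first-appearance order: dropout, depth, lr, width, wd; column 2 is depth.
Long rows with run_id=run004, param=depth: min(56.65, 36.95, 6.61) = 6.61.

6.61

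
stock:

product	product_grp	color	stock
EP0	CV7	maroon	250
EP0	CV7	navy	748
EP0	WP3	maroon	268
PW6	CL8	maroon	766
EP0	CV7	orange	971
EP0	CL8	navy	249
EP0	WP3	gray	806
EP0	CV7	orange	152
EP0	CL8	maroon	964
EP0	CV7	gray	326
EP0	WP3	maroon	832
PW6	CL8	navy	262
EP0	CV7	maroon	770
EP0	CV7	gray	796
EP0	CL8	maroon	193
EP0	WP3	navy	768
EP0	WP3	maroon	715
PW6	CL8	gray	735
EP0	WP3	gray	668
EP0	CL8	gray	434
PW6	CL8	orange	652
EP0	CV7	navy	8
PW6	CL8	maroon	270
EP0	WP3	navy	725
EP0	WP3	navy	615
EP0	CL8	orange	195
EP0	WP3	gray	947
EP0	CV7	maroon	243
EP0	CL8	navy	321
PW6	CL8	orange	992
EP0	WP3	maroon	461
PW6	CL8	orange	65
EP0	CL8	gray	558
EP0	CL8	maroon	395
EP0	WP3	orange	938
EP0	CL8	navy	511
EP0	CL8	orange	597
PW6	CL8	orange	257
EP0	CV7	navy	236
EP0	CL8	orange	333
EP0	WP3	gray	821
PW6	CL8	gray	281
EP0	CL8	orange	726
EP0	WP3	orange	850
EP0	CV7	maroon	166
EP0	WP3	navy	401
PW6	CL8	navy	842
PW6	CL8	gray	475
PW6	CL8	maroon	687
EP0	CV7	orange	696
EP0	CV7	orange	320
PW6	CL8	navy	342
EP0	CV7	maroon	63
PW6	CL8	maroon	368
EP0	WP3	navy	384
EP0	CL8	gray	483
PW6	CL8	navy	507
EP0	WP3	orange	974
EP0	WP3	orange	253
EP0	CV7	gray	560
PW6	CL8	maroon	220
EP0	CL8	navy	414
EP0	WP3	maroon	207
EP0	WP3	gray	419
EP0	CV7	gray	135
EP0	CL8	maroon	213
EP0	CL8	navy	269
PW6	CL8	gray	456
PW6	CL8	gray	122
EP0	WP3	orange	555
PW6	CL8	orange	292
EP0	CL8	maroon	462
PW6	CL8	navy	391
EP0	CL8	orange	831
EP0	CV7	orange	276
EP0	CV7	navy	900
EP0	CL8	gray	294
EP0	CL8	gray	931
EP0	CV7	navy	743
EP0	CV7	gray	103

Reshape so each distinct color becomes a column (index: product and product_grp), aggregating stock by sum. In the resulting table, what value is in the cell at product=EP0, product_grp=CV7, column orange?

2415

Rows with product=EP0, product_grp=CV7 and color=orange: stock values are 971, 152, 696, 320, 276.
971 + 152 + 696 + 320 + 276 = 2415.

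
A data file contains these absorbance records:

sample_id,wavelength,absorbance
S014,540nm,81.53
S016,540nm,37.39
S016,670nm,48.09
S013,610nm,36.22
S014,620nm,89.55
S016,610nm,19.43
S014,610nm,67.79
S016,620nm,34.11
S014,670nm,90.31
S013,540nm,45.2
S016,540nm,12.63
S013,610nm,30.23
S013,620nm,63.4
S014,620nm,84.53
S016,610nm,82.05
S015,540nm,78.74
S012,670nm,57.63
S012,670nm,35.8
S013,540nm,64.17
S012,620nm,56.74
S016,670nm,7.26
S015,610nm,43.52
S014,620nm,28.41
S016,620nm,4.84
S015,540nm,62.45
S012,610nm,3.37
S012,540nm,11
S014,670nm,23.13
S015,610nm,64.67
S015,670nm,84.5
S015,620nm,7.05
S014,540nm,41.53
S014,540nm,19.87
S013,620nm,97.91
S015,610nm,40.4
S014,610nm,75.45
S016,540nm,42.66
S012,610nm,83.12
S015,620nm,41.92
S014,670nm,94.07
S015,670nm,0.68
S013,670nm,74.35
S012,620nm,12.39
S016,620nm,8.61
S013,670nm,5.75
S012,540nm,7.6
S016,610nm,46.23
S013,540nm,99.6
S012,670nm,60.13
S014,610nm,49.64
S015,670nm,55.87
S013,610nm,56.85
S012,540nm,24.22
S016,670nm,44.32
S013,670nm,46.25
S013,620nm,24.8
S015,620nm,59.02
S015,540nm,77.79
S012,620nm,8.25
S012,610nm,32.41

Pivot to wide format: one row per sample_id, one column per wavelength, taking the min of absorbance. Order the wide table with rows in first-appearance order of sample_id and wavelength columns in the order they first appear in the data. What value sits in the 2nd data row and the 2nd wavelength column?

7.26

With rows in first-appearance order of sample_id, row 2 is sample_id=S016. wavelength columns in first-appearance order: 540nm, 670nm, 610nm, 620nm; column 2 is 670nm.
Long rows with sample_id=S016, wavelength=670nm: min(48.09, 7.26, 44.32) = 7.26.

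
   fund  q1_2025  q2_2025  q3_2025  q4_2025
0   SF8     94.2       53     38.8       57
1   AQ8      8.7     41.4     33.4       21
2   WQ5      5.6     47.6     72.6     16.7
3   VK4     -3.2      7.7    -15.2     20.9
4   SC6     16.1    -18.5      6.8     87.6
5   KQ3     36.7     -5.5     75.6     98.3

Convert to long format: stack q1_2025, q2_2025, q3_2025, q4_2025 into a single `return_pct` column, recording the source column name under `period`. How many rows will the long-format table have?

24

6 fund values × 4 melted columns = 24 rows.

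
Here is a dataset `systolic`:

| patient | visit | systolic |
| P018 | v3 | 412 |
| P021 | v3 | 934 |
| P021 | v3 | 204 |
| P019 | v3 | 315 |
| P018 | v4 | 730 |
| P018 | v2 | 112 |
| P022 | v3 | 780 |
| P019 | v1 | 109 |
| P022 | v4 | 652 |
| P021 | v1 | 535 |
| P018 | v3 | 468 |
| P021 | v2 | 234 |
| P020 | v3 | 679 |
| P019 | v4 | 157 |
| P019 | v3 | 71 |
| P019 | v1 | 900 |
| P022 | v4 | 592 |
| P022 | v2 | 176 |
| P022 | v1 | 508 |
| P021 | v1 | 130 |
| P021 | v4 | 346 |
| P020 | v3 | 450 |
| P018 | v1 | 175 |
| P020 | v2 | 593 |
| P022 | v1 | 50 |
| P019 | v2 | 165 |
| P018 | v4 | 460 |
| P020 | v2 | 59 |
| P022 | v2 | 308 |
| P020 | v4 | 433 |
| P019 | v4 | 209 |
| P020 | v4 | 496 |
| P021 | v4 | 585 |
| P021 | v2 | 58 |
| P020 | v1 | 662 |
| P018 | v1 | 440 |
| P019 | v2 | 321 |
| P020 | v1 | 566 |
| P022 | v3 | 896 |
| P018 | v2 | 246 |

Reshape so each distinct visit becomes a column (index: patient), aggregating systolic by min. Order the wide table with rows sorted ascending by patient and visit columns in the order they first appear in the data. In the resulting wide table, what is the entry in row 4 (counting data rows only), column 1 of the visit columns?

With rows sorted ascending by patient, row 4 is patient=P021. visit columns in first-appearance order: v3, v4, v2, v1; column 1 is v3.
Long rows with patient=P021, visit=v3: min(934, 204) = 204.

204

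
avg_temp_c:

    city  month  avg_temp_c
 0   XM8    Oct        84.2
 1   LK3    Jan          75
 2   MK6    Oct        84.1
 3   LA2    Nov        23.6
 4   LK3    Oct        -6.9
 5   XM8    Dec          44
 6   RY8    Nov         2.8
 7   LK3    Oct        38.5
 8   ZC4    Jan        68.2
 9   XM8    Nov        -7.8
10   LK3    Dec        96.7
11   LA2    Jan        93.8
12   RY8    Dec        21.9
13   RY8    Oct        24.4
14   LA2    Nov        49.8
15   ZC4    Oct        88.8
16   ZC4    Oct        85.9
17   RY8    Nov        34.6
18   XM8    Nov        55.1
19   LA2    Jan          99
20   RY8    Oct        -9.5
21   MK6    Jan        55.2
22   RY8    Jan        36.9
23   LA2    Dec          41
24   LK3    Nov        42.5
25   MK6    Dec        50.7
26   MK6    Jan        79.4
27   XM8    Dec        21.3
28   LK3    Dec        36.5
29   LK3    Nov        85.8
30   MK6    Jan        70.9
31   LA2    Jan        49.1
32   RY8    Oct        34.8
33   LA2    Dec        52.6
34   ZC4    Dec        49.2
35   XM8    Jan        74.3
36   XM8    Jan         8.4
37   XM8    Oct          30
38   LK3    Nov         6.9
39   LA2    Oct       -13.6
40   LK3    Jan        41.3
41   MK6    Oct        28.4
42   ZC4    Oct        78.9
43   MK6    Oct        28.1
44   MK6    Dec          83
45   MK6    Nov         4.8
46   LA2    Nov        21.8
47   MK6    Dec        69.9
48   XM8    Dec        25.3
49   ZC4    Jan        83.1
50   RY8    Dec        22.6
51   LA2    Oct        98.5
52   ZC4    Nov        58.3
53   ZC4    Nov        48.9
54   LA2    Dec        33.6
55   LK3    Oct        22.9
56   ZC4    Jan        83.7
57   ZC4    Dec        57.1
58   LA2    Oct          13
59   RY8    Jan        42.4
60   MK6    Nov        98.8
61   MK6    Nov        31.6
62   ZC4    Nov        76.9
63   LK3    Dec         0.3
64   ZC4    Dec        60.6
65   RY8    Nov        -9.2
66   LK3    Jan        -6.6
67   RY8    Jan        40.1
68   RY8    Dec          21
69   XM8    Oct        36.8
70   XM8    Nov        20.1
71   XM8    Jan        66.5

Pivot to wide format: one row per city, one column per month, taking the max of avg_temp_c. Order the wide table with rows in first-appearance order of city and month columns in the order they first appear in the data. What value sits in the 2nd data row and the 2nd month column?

75

With rows in first-appearance order of city, row 2 is city=LK3. month columns in first-appearance order: Oct, Jan, Nov, Dec; column 2 is Jan.
Long rows with city=LK3, month=Jan: max(75, 41.3, -6.6) = 75.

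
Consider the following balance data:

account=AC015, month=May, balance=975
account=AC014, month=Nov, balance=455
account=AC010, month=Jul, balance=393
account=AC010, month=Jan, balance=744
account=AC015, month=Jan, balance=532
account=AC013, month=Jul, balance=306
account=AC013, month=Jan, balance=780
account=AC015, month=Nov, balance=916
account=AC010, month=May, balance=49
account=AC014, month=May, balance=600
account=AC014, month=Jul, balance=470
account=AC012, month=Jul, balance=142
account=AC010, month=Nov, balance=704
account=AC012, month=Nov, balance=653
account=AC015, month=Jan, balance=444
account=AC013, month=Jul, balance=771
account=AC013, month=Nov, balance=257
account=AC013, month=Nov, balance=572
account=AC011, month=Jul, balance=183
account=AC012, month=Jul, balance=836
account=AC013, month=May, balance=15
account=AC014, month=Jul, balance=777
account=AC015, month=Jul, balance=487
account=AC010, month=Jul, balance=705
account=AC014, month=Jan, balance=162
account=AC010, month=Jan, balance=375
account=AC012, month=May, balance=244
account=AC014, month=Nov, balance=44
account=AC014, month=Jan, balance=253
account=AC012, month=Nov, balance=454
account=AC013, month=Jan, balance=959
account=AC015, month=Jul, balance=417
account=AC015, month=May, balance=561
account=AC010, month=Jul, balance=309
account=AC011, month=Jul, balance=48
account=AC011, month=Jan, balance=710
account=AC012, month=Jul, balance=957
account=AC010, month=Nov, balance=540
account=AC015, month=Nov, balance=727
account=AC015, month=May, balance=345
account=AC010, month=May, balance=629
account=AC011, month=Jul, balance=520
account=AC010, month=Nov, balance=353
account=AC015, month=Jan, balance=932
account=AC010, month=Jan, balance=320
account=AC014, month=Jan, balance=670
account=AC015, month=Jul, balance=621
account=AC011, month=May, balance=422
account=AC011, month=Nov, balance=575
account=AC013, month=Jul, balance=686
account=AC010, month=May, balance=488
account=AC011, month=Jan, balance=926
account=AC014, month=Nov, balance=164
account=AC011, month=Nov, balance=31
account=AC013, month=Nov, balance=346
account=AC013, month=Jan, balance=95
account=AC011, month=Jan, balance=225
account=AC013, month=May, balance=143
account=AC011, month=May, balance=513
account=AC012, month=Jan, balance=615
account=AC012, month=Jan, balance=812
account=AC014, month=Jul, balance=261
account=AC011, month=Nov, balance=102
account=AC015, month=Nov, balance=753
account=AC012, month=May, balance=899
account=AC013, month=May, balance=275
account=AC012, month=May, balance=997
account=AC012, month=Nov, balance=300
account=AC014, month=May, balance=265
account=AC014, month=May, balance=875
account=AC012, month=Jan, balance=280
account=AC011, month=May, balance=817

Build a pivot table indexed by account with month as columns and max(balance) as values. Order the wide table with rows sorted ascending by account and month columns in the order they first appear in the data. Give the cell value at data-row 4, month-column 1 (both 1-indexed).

275

With rows sorted ascending by account, row 4 is account=AC013. month columns in first-appearance order: May, Nov, Jul, Jan; column 1 is May.
Long rows with account=AC013, month=May: max(15, 143, 275) = 275.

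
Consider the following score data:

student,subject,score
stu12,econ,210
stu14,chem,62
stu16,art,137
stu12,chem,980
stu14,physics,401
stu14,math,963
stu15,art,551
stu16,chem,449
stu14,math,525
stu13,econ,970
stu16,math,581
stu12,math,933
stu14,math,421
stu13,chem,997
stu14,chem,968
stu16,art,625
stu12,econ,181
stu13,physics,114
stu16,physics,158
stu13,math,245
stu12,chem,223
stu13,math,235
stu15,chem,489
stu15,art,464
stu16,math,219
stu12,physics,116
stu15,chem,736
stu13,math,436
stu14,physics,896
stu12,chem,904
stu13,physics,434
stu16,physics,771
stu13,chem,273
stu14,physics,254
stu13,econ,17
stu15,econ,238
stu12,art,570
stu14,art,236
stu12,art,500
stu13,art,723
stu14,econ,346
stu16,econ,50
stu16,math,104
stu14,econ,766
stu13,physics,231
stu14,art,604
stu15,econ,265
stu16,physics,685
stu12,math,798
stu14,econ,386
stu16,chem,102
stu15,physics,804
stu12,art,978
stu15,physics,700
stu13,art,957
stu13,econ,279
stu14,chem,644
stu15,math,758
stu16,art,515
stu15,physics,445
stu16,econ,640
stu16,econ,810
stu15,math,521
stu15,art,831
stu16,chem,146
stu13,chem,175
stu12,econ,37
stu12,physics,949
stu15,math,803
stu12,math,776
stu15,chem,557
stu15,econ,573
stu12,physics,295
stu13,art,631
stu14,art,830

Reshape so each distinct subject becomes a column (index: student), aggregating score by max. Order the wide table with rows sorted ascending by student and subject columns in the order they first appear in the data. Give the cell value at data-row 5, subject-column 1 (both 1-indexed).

With rows sorted ascending by student, row 5 is student=stu16. subject columns in first-appearance order: econ, chem, art, physics, math; column 1 is econ.
Long rows with student=stu16, subject=econ: max(50, 640, 810) = 810.

810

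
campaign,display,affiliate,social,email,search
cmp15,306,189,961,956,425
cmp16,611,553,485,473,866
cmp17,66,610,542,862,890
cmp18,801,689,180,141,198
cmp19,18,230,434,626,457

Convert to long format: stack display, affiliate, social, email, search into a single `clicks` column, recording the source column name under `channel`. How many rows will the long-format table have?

25

5 campaign values × 5 melted columns = 25 rows.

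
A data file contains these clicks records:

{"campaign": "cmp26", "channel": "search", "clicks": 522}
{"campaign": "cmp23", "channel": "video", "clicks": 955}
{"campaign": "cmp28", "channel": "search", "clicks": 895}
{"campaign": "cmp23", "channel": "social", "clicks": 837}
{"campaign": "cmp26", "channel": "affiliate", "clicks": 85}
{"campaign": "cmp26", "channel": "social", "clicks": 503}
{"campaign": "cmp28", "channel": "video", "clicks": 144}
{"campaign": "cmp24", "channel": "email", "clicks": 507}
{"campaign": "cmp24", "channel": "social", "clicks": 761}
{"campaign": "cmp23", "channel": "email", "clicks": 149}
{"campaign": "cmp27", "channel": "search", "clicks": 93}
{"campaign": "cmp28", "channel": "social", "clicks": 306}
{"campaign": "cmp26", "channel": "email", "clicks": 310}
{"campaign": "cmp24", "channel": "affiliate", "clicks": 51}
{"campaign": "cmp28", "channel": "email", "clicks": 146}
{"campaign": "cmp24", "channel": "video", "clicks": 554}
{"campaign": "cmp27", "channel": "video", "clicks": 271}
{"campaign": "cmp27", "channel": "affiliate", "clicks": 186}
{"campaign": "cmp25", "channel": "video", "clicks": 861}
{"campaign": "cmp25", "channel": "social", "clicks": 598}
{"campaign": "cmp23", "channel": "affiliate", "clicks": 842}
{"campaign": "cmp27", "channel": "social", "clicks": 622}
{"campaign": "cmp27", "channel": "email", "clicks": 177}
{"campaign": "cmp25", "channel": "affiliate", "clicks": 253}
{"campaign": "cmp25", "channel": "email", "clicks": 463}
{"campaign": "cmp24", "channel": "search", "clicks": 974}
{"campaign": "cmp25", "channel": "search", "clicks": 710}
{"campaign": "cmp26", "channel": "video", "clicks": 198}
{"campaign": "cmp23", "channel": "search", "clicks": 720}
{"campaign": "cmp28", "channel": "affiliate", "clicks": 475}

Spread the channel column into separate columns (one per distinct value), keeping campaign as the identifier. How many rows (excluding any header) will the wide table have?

6 distinct campaign values → 6 rows.

6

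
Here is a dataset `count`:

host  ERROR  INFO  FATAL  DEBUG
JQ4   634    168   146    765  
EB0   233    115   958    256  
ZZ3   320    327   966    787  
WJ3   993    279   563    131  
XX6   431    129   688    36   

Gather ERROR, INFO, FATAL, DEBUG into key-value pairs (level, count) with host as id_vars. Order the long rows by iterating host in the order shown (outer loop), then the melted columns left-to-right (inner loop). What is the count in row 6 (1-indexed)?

20 rows total (5 × 4). Row 6: index ⌊(6-1)/4⌋ = 1 into host → EB0; (6-1) mod 4 = 1 into the melted columns → INFO.
So row 6 is (EB0, INFO, 115); count = 115.

115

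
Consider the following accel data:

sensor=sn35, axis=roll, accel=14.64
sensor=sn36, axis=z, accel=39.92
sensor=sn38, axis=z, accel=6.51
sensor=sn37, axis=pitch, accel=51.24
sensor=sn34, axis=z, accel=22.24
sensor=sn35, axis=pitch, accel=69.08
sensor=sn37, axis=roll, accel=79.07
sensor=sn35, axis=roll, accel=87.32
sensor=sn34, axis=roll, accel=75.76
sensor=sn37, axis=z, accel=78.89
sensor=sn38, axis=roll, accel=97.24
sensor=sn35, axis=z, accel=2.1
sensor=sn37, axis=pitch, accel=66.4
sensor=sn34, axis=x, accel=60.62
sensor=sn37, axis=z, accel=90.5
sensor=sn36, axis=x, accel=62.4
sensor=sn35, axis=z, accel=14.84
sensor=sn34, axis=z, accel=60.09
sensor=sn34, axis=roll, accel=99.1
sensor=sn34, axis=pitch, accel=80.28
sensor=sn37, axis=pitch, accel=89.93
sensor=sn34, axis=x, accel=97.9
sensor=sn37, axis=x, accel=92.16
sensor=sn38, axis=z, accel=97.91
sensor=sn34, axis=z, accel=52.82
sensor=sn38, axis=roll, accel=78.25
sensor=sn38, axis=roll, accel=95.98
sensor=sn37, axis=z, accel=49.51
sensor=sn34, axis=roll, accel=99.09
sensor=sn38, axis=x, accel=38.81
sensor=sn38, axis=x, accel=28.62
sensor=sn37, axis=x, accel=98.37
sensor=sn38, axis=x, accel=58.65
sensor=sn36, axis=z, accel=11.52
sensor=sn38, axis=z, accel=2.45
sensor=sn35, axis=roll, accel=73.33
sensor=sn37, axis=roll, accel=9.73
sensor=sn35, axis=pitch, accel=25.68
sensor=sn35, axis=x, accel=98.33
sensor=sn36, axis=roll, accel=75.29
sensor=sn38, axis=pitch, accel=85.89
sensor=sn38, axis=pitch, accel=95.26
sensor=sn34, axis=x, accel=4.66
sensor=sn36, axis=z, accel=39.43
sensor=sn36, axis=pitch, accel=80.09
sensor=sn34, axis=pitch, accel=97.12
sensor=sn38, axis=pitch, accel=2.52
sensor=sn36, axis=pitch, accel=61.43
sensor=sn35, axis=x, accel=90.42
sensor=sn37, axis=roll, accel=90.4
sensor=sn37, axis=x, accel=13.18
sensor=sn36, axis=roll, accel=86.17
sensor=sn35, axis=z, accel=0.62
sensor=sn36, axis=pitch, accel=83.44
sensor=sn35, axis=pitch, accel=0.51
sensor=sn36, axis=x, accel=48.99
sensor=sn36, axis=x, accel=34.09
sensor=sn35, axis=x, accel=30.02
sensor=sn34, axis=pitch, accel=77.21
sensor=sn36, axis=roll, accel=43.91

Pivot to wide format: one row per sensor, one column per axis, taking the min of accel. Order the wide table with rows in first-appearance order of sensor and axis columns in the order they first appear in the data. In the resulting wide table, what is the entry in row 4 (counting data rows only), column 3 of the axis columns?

51.24

With rows in first-appearance order of sensor, row 4 is sensor=sn37. axis columns in first-appearance order: roll, z, pitch, x; column 3 is pitch.
Long rows with sensor=sn37, axis=pitch: min(51.24, 66.4, 89.93) = 51.24.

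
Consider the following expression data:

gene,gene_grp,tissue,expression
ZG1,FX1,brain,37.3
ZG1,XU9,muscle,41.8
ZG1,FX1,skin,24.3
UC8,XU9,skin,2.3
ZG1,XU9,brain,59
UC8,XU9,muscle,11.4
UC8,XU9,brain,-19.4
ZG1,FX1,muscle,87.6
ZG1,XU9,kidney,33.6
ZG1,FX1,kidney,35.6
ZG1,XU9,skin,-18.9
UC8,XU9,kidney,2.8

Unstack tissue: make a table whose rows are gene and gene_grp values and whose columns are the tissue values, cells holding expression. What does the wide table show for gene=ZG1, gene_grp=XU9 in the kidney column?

33.6

Wide layout: rows indexed by gene and gene_grp, columns are the 4 distinct tissue values (brain, muscle, skin, kidney).
Cell (gene=ZG1, gene_grp=XU9, tissue=kidney) draws from the long row where gene=ZG1, gene_grp=XU9 and tissue=kidney, which has expression=33.6.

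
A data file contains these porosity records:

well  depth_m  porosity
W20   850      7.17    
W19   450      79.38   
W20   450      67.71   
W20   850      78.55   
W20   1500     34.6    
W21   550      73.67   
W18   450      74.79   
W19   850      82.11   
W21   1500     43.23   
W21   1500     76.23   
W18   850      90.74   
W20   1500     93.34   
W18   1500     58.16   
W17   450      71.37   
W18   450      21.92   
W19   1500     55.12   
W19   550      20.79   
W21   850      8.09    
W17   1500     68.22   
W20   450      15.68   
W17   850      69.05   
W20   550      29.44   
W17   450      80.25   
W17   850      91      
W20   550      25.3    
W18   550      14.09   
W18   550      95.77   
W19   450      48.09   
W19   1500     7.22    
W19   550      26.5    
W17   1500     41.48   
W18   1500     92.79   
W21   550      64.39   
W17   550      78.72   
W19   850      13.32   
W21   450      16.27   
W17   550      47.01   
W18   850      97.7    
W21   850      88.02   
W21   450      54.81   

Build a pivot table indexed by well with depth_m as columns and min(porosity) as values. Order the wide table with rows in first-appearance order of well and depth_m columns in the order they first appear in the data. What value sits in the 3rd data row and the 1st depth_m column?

8.09

With rows in first-appearance order of well, row 3 is well=W21. depth_m columns in first-appearance order: 850, 450, 1500, 550; column 1 is 850.
Long rows with well=W21, depth_m=850: min(8.09, 88.02) = 8.09.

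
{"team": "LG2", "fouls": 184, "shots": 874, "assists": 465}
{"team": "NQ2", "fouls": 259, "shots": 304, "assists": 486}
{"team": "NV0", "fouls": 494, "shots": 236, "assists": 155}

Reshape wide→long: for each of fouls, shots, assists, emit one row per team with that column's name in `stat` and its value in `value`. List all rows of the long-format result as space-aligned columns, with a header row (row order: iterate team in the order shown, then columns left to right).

team  stat     value
LG2   fouls    184  
LG2   shots    874  
LG2   assists  465  
NQ2   fouls    259  
NQ2   shots    304  
NQ2   assists  486  
NV0   fouls    494  
NV0   shots    236  
NV0   assists  155  

Each (team, column) pair becomes one row: 3 × 3 = 9 rows.
For example, (LG2, fouls) → value=184.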